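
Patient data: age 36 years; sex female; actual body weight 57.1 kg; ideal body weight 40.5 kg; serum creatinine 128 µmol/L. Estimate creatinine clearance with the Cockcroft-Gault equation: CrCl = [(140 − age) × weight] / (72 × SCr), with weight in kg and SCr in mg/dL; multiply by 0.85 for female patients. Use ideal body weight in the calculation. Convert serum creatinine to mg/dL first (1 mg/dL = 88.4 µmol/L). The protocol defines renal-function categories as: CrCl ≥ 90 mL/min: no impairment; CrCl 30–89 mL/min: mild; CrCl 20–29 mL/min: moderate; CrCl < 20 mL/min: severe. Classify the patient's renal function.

mild

SCr = 128 / 88.4 = 1.448 mg/dL
CrCl = (140 − 36) × 40.5 / (72 × 1.448) × 0.85 = 4212.0 / 104.26 × 0.85 ≈ 34.3 mL/min
34 mL/min falls in the 'mild' range.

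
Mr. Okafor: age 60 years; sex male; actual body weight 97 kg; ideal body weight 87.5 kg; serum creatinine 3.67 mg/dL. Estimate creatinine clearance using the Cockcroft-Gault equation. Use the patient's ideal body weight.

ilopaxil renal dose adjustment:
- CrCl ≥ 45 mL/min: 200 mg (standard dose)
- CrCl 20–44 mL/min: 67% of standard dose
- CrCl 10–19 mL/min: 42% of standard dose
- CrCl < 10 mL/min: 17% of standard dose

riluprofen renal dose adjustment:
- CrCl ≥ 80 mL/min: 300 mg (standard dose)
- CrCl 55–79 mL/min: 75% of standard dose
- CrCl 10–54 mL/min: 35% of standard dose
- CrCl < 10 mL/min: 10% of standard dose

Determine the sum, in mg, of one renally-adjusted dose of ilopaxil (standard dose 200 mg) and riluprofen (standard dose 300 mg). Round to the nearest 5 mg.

240 mg

CrCl = (140 − 60) × 87.5 / (72 × 3.67) = 7000.0 / 264.24 ≈ 26.5 mL/min
CrCl ≈ 26 mL/min.
ilopaxil: 20–44 mL/min → 67% of 200 mg = 134 mg.
riluprofen: 10–54 mL/min → 35% of 300 mg = 105 mg.
Total = 134 + 105 = 239 mg.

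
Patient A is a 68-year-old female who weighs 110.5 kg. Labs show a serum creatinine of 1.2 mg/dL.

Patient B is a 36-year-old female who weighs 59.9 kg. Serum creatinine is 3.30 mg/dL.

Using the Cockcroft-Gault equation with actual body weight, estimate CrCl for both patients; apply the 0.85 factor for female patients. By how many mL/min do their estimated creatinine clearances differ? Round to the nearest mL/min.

56 mL/min

Patient A: CrCl = (140 − 68) × 110.5 / (72 × 1.2) × 0.85 = 7956.0 / 86.40 × 0.85 ≈ 78.3 mL/min
Patient B: CrCl = (140 − 36) × 59.9 / (72 × 3.3) × 0.85 = 6229.6 / 237.60 × 0.85 ≈ 22.3 mL/min
|78.3 − 22.3| = 56.0 mL/min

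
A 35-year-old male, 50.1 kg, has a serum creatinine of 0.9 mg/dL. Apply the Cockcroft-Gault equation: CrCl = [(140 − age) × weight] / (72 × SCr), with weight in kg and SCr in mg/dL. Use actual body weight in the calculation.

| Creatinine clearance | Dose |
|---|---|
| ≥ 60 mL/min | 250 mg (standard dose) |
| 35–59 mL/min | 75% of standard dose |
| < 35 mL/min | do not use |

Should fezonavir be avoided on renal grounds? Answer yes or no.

no

CrCl = (140 − 35) × 50.1 / (72 × 0.9) = 5260.5 / 64.80 ≈ 81.2 mL/min
CrCl ≈ 81 mL/min, which is ≥ 35 mL/min.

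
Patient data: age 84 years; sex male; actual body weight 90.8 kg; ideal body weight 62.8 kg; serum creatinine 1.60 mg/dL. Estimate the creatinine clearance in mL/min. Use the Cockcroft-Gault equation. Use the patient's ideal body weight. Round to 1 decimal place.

30.5 mL/min

CrCl = (140 − 84) × 62.8 / (72 × 1.6) = 3516.8 / 115.20 ≈ 30.5 mL/min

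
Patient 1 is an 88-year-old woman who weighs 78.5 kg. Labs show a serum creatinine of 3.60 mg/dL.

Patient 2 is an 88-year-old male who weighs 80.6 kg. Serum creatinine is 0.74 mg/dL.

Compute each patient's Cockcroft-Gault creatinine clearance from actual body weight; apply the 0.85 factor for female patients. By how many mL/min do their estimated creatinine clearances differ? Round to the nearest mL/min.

Patient 1: CrCl = (140 − 88) × 78.5 / (72 × 3.6) × 0.85 = 4082.0 / 259.20 × 0.85 ≈ 13.4 mL/min
Patient 2: CrCl = (140 − 88) × 80.6 / (72 × 0.74) = 4191.2 / 53.28 ≈ 78.7 mL/min
|13.4 − 78.7| = 65.3 mL/min

65 mL/min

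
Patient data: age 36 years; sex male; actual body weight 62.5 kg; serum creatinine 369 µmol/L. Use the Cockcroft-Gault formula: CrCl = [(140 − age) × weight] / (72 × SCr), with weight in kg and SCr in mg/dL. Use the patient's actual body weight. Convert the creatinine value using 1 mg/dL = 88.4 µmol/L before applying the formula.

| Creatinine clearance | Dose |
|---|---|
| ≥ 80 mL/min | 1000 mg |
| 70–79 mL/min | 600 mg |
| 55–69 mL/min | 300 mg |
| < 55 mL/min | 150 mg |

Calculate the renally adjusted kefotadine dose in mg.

150 mg

SCr = 369 / 88.4 = 4.174 mg/dL
CrCl = (140 − 36) × 62.5 / (72 × 4.174) = 6500.0 / 300.53 ≈ 21.6 mL/min
CrCl ≈ 22 mL/min → bracket < 55 mL/min.
Dose for this bracket: 150 mg.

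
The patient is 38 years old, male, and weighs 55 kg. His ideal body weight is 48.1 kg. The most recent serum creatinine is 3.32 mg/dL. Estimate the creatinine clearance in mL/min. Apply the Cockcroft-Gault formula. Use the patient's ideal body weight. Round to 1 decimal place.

20.5 mL/min

CrCl = (140 − 38) × 48.1 / (72 × 3.32) = 4906.2 / 239.04 ≈ 20.5 mL/min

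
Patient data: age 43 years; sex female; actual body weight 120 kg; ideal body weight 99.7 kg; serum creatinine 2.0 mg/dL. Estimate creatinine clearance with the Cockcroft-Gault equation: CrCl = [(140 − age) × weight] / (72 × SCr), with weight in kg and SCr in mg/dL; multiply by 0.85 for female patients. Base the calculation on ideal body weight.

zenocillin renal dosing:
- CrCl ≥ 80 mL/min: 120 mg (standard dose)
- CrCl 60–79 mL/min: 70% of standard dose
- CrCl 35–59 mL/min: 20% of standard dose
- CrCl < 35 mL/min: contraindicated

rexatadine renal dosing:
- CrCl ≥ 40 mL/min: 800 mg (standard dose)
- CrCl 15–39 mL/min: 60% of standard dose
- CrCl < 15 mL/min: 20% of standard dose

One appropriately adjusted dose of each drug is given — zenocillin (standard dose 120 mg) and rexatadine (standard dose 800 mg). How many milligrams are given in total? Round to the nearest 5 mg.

CrCl = (140 − 43) × 99.7 / (72 × 2) × 0.85 = 9670.9 / 144.00 × 0.85 ≈ 57.1 mL/min
CrCl ≈ 57 mL/min.
zenocillin: 35–59 mL/min → 20% of 120 mg = 24 mg.
rexatadine: ≥ 40 mL/min → 100% of 800 mg = 800 mg.
Total = 24 + 800 = 824 mg.

825 mg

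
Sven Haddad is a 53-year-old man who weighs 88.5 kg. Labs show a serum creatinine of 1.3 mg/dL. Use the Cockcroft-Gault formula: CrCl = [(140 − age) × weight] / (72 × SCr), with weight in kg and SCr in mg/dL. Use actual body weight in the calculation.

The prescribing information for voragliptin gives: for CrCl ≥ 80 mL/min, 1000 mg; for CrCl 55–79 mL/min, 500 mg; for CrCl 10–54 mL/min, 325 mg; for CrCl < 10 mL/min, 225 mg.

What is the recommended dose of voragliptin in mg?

1000 mg

CrCl = (140 − 53) × 88.5 / (72 × 1.3) = 7699.5 / 93.60 ≈ 82.3 mL/min
CrCl ≈ 82 mL/min → bracket ≥ 80 mL/min.
Dose for this bracket: 1000 mg.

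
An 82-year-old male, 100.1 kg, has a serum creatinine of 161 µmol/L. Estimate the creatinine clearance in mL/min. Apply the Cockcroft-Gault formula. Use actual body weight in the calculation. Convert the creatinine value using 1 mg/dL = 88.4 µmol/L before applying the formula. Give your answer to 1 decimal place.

SCr = 161 / 88.4 = 1.821 mg/dL
CrCl = (140 − 82) × 100.1 / (72 × 1.821) = 5805.8 / 131.11 ≈ 44.3 mL/min

44.3 mL/min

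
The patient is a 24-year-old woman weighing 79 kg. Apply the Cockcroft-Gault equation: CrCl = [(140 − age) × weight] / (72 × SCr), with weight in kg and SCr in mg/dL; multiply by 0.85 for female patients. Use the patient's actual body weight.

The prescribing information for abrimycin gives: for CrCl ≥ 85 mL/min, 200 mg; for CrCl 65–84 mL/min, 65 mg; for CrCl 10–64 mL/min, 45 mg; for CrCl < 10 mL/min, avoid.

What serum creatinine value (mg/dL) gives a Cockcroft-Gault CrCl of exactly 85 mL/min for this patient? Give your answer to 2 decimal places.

Standard dose requires CrCl ≥ 85 mL/min.
Set (140 − 24) × 79 × 0.85 / (72 × SCr) = 85
SCr = (140 − 24) × 79 × 0.85 / (72 × 85) = 1.273 mg/dL

1.27 mg/dL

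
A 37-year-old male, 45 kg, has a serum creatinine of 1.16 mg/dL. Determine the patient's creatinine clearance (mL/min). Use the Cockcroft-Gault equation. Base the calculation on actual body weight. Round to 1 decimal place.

55.5 mL/min

CrCl = (140 − 37) × 45 / (72 × 1.16) = 4635.0 / 83.52 ≈ 55.5 mL/min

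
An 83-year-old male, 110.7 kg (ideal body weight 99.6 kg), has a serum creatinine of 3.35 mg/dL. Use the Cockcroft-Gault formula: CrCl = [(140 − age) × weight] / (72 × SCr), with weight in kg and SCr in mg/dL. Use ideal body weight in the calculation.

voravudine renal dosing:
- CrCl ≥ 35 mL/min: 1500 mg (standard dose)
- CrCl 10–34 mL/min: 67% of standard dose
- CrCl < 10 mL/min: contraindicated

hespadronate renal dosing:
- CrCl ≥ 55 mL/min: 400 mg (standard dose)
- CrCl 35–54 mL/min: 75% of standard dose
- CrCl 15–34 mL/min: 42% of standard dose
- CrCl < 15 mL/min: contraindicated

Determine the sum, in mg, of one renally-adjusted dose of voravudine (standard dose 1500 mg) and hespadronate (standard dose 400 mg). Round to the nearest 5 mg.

1175 mg

CrCl = (140 − 83) × 99.6 / (72 × 3.35) = 5677.2 / 241.20 ≈ 23.5 mL/min
CrCl ≈ 24 mL/min.
voravudine: 10–34 mL/min → 67% of 1500 mg = 1005 mg.
hespadronate: 15–34 mL/min → 42% of 400 mg = 168 mg.
Total = 1005 + 168 = 1173 mg.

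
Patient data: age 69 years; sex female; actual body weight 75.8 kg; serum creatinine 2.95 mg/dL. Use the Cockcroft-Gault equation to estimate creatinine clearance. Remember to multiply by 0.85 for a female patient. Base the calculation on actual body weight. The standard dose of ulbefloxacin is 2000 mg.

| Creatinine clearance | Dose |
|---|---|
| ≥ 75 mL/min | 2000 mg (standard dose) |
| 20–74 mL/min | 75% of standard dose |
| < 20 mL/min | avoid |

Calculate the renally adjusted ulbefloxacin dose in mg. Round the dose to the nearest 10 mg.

1500 mg

CrCl = (140 − 69) × 75.8 / (72 × 2.95) × 0.85 = 5381.8 / 212.40 × 0.85 ≈ 21.5 mL/min
CrCl ≈ 22 mL/min → bracket 20–74 mL/min.
75% of 2000 mg = 1500 mg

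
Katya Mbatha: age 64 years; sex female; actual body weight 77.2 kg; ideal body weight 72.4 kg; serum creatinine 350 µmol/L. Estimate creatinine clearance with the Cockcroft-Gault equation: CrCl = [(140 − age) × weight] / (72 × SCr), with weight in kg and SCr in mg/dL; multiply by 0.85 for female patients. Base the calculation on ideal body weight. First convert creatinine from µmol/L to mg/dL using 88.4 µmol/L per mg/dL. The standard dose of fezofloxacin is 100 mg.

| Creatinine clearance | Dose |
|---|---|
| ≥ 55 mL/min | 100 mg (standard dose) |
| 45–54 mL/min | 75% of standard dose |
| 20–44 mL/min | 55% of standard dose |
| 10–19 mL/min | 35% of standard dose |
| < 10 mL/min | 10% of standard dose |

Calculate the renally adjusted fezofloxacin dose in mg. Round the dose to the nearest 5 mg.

35 mg

SCr = 350 / 88.4 = 3.959 mg/dL
CrCl = (140 − 64) × 72.4 / (72 × 3.959) × 0.85 = 5502.4 / 285.05 × 0.85 ≈ 16.4 mL/min
CrCl ≈ 16 mL/min → bracket 10–19 mL/min.
35% of 100 mg = 35 mg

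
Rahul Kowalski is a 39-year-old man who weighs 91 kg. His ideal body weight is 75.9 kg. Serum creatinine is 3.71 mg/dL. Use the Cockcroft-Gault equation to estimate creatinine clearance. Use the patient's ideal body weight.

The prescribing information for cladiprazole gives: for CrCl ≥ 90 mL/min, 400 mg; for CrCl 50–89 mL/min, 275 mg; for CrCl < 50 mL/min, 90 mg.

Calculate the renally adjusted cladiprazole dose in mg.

90 mg

CrCl = (140 − 39) × 75.9 / (72 × 3.71) = 7665.9 / 267.12 ≈ 28.7 mL/min
CrCl ≈ 29 mL/min → bracket < 50 mL/min.
Dose for this bracket: 90 mg.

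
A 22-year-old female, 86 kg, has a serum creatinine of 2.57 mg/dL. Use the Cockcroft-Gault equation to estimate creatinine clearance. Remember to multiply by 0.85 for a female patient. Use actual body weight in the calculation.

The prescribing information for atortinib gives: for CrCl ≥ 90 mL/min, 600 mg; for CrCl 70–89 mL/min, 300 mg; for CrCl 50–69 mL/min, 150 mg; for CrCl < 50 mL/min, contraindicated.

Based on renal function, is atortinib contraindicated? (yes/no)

yes

CrCl = (140 − 22) × 86 / (72 × 2.57) × 0.85 = 10148.0 / 185.04 × 0.85 ≈ 46.6 mL/min
CrCl ≈ 47 mL/min, which is < 50 mL/min.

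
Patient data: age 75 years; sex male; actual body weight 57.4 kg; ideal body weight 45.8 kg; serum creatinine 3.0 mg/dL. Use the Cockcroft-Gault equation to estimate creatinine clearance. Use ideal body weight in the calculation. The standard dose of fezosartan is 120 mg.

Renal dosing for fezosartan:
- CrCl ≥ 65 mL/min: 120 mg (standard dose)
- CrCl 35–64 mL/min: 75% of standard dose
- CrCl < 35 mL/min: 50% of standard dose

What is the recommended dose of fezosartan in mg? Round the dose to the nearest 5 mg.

60 mg

CrCl = (140 − 75) × 45.8 / (72 × 3) = 2977.0 / 216.00 ≈ 13.8 mL/min
CrCl ≈ 14 mL/min → bracket < 35 mL/min.
50% of 120 mg = 60 mg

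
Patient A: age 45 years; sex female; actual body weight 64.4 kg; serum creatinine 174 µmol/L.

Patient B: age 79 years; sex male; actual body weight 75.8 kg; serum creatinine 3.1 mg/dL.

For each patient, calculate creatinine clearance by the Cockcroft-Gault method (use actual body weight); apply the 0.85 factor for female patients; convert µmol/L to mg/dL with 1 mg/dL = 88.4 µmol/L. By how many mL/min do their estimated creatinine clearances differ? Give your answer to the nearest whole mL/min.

16 mL/min

Patient A: SCr = 174 / 88.4 = 1.968 mg/dL
Patient A: CrCl = (140 − 45) × 64.4 / (72 × 1.968) × 0.85 = 6118.0 / 141.70 × 0.85 ≈ 36.7 mL/min
Patient B: CrCl = (140 − 79) × 75.8 / (72 × 3.1) = 4623.8 / 223.20 ≈ 20.7 mL/min
|36.7 − 20.7| = 16.0 mL/min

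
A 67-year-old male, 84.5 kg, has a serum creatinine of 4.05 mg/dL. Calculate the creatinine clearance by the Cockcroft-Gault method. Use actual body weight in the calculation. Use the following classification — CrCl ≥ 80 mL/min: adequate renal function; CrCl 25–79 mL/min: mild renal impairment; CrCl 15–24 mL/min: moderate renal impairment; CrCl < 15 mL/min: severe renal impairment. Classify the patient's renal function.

moderate renal impairment

CrCl = (140 − 67) × 84.5 / (72 × 4.05) = 6168.5 / 291.60 ≈ 21.2 mL/min
21 mL/min falls in the 'moderate renal impairment' range.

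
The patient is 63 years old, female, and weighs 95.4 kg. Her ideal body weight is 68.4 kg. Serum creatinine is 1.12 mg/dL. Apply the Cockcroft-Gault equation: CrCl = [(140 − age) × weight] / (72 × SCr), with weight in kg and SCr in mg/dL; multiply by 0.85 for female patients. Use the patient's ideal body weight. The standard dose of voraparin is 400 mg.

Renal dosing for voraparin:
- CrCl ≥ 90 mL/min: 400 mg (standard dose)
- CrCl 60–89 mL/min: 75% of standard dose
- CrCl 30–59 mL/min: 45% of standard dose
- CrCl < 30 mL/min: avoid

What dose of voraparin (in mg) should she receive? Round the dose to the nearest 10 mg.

180 mg

CrCl = (140 − 63) × 68.4 / (72 × 1.12) × 0.85 = 5266.8 / 80.64 × 0.85 ≈ 55.5 mL/min
CrCl ≈ 56 mL/min → bracket 30–59 mL/min.
45% of 400 mg = 180 mg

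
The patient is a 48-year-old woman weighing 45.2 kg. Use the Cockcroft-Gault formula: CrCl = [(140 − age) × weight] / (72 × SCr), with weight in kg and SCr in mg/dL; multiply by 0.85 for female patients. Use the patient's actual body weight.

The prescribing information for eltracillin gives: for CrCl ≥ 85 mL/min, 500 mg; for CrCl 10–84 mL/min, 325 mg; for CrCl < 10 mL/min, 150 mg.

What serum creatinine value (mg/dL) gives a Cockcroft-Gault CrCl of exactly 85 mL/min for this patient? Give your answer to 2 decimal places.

Standard dose requires CrCl ≥ 85 mL/min.
Set (140 − 48) × 45.2 × 0.85 / (72 × SCr) = 85
SCr = (140 − 48) × 45.2 × 0.85 / (72 × 85) = 0.578 mg/dL

0.58 mg/dL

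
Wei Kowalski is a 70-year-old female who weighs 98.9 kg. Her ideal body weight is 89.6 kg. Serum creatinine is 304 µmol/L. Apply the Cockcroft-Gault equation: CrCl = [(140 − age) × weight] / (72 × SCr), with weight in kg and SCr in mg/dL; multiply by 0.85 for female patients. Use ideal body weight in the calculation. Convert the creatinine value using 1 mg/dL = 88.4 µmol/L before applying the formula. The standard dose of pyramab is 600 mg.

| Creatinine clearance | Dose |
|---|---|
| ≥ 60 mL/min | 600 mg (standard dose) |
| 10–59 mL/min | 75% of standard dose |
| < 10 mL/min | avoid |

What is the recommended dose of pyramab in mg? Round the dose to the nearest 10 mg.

SCr = 304 / 88.4 = 3.439 mg/dL
CrCl = (140 − 70) × 89.6 / (72 × 3.439) × 0.85 = 6272.0 / 247.61 × 0.85 ≈ 21.5 mL/min
CrCl ≈ 22 mL/min → bracket 10–59 mL/min.
75% of 600 mg = 450 mg

450 mg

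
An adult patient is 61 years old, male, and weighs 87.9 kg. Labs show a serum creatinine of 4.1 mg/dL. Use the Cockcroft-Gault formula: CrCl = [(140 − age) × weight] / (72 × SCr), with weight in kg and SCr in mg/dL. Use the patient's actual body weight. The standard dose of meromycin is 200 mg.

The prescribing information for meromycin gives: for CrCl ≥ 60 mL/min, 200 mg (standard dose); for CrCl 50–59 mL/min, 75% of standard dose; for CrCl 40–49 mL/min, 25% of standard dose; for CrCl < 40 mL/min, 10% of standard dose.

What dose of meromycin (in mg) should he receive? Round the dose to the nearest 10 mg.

20 mg

CrCl = (140 − 61) × 87.9 / (72 × 4.1) = 6944.1 / 295.20 ≈ 23.5 mL/min
CrCl ≈ 24 mL/min → bracket < 40 mL/min.
10% of 200 mg = 20 mg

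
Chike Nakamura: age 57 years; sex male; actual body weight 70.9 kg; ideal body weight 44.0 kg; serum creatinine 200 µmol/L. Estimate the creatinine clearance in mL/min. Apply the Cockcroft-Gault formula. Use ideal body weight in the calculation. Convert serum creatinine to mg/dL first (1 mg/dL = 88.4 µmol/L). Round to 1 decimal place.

SCr = 200 / 88.4 = 2.262 mg/dL
CrCl = (140 − 57) × 44 / (72 × 2.262) = 3652.0 / 162.86 ≈ 22.4 mL/min

22.4 mL/min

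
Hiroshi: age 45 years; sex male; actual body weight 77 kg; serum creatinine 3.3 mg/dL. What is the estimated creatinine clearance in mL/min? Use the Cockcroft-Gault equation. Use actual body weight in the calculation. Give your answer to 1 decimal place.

CrCl = (140 − 45) × 77 / (72 × 3.3) = 7315.0 / 237.60 ≈ 30.8 mL/min

30.8 mL/min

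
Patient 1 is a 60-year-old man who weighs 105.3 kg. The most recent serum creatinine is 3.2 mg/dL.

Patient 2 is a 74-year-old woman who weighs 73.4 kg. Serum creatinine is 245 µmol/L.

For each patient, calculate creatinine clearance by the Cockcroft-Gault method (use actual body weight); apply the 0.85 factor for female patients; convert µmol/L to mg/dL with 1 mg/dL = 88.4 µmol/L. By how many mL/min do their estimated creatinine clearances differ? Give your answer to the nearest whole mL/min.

16 mL/min

Patient 1: CrCl = (140 − 60) × 105.3 / (72 × 3.2) = 8424.0 / 230.40 ≈ 36.6 mL/min
Patient 2: SCr = 245 / 88.4 = 2.771 mg/dL
Patient 2: CrCl = (140 − 74) × 73.4 / (72 × 2.771) × 0.85 = 4844.4 / 199.51 × 0.85 ≈ 20.6 mL/min
|36.6 − 20.6| = 16.0 mL/min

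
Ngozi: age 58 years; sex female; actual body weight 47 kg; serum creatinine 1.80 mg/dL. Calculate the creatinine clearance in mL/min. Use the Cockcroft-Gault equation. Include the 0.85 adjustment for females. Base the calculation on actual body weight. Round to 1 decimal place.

25.3 mL/min

CrCl = (140 − 58) × 47 / (72 × 1.8) × 0.85 = 3854.0 / 129.60 × 0.85 ≈ 25.3 mL/min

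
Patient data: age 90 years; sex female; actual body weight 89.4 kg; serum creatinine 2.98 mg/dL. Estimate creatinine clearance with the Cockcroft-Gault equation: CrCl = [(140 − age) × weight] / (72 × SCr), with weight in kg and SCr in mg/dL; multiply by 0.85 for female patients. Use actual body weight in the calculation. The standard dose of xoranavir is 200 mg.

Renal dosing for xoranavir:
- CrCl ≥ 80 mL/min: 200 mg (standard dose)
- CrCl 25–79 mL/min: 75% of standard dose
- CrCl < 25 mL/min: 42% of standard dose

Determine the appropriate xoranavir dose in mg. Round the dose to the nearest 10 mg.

CrCl = (140 − 90) × 89.4 / (72 × 2.98) × 0.85 = 4470.0 / 214.56 × 0.85 ≈ 17.7 mL/min
CrCl ≈ 18 mL/min → bracket < 25 mL/min.
42% of 200 mg = 84 mg → 80 mg

80 mg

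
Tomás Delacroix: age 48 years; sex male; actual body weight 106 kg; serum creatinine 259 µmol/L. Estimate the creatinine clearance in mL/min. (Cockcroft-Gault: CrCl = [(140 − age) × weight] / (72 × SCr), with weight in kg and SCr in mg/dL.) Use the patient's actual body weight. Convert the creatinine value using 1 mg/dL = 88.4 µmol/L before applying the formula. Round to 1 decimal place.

SCr = 259 / 88.4 = 2.93 mg/dL
CrCl = (140 − 48) × 106 / (72 × 2.93) = 9752.0 / 210.96 ≈ 46.2 mL/min

46.2 mL/min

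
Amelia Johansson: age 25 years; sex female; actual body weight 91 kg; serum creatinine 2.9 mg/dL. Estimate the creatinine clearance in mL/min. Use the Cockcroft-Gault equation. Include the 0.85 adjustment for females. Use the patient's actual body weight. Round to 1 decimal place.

CrCl = (140 − 25) × 91 / (72 × 2.9) × 0.85 = 10465.0 / 208.80 × 0.85 ≈ 42.6 mL/min

42.6 mL/min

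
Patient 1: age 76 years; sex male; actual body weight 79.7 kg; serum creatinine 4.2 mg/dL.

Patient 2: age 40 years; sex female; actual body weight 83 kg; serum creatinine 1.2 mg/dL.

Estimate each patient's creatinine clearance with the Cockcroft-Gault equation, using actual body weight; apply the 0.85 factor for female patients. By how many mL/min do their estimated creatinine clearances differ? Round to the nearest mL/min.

65 mL/min

Patient 1: CrCl = (140 − 76) × 79.7 / (72 × 4.2) = 5100.8 / 302.40 ≈ 16.9 mL/min
Patient 2: CrCl = (140 − 40) × 83 / (72 × 1.2) × 0.85 = 8300.0 / 86.40 × 0.85 ≈ 81.7 mL/min
|16.9 − 81.7| = 64.8 mL/min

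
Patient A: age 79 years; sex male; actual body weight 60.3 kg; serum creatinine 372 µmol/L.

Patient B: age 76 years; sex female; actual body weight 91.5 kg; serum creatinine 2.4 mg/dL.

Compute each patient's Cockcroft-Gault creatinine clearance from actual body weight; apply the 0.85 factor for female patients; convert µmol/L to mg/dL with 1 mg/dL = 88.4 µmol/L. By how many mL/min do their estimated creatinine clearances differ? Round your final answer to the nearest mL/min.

17 mL/min

Patient A: SCr = 372 / 88.4 = 4.208 mg/dL
Patient A: CrCl = (140 − 79) × 60.3 / (72 × 4.208) = 3678.3 / 302.98 ≈ 12.1 mL/min
Patient B: CrCl = (140 − 76) × 91.5 / (72 × 2.4) × 0.85 = 5856.0 / 172.80 × 0.85 ≈ 28.8 mL/min
|12.1 − 28.8| = 16.7 mL/min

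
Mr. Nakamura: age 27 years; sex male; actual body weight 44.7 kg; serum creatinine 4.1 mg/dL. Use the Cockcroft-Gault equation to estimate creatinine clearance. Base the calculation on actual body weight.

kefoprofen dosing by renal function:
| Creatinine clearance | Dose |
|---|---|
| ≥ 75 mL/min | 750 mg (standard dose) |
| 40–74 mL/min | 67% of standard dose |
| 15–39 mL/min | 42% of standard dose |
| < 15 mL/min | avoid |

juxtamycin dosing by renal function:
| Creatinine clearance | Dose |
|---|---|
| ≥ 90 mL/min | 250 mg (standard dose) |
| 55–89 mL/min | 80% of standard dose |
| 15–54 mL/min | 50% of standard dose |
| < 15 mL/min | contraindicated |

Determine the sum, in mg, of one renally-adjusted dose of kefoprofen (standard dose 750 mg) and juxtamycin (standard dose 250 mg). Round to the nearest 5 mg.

440 mg

CrCl = (140 − 27) × 44.7 / (72 × 4.1) = 5051.1 / 295.20 ≈ 17.1 mL/min
CrCl ≈ 17 mL/min.
kefoprofen: 15–39 mL/min → 42% of 750 mg = 315 mg.
juxtamycin: 15–54 mL/min → 50% of 250 mg = 125 mg.
Total = 315 + 125 = 440 mg.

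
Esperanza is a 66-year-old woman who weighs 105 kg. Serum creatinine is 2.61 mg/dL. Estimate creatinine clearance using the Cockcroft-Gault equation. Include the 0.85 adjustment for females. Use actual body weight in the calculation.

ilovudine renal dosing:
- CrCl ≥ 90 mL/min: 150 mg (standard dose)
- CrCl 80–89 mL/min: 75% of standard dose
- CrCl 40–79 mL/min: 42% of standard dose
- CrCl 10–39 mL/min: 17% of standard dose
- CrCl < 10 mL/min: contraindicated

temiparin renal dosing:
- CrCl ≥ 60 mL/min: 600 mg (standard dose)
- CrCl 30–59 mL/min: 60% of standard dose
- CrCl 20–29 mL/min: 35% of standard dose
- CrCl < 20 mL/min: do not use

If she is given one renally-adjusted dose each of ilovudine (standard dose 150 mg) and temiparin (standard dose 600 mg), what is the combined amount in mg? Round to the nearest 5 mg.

CrCl = (140 − 66) × 105 / (72 × 2.61) × 0.85 = 7770.0 / 187.92 × 0.85 ≈ 35.1 mL/min
CrCl ≈ 35 mL/min.
ilovudine: 10–39 mL/min → 17% of 150 mg = 25.5 mg.
temiparin: 30–59 mL/min → 60% of 600 mg = 360 mg.
Total = 25.5 + 360 = 385.5 mg.

385 mg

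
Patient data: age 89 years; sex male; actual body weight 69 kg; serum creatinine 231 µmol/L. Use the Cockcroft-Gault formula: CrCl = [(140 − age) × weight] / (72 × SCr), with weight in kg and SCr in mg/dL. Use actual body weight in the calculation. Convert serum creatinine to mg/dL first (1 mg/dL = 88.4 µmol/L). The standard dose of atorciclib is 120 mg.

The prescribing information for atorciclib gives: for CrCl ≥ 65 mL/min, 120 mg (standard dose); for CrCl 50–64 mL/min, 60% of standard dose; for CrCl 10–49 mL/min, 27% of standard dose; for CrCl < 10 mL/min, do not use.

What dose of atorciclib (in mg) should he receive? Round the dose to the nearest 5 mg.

30 mg

SCr = 231 / 88.4 = 2.613 mg/dL
CrCl = (140 − 89) × 69 / (72 × 2.613) = 3519.0 / 188.14 ≈ 18.7 mL/min
CrCl ≈ 19 mL/min → bracket 10–49 mL/min.
27% of 120 mg = 32.4 mg → 30 mg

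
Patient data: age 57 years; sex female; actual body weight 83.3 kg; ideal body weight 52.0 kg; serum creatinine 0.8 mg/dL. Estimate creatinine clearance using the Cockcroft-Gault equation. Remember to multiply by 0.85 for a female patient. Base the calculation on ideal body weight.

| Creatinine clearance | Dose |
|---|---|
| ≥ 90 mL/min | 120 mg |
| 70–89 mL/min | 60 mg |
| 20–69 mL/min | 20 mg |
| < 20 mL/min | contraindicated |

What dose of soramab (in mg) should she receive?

20 mg

CrCl = (140 − 57) × 52 / (72 × 0.8) × 0.85 = 4316.0 / 57.60 × 0.85 ≈ 63.7 mL/min
CrCl ≈ 64 mL/min → bracket 20–69 mL/min.
Dose for this bracket: 20 mg.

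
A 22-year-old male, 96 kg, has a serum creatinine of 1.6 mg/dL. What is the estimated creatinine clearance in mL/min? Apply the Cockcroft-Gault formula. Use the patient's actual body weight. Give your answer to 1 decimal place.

98.3 mL/min

CrCl = (140 − 22) × 96 / (72 × 1.6) = 11328.0 / 115.20 ≈ 98.3 mL/min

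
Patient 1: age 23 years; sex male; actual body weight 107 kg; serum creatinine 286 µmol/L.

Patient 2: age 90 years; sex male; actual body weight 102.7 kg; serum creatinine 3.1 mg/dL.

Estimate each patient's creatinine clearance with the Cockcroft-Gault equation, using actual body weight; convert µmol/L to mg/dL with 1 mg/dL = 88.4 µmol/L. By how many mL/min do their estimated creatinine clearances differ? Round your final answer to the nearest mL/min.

31 mL/min

Patient 1: SCr = 286 / 88.4 = 3.235 mg/dL
Patient 1: CrCl = (140 − 23) × 107 / (72 × 3.235) = 12519.0 / 232.92 ≈ 53.7 mL/min
Patient 2: CrCl = (140 − 90) × 102.7 / (72 × 3.1) = 5135.0 / 223.20 ≈ 23.0 mL/min
|53.7 − 23.0| = 30.7 mL/min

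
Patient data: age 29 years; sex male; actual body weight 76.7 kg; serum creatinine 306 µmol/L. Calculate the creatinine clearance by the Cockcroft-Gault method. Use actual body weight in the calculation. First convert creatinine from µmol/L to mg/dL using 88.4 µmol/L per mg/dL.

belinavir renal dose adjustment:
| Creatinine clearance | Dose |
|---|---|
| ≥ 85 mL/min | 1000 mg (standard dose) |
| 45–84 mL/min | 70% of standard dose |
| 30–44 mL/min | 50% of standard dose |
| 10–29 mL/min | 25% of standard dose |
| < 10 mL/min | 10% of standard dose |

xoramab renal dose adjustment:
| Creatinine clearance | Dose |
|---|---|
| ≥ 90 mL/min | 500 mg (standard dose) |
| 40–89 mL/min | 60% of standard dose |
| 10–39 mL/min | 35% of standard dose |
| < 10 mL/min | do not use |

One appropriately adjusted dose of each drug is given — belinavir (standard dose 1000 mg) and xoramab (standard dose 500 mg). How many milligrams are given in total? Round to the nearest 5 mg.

SCr = 306 / 88.4 = 3.462 mg/dL
CrCl = (140 − 29) × 76.7 / (72 × 3.462) = 8513.7 / 249.26 ≈ 34.2 mL/min
CrCl ≈ 34 mL/min.
belinavir: 30–44 mL/min → 50% of 1000 mg = 500 mg.
xoramab: 10–39 mL/min → 35% of 500 mg = 175 mg.
Total = 500 + 175 = 675 mg.

675 mg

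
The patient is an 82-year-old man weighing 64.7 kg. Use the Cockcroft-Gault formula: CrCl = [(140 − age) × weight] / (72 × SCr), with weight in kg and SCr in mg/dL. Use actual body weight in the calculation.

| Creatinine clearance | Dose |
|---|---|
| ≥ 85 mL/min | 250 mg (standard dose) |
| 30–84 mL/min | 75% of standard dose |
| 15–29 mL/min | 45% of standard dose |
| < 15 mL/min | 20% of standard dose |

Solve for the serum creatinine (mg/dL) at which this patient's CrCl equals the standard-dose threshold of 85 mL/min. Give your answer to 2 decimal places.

0.61 mg/dL

Standard dose requires CrCl ≥ 85 mL/min.
Set (140 − 82) × 64.7 / (72 × SCr) = 85
SCr = (140 − 82) × 64.7 / (72 × 85) = 0.613 mg/dL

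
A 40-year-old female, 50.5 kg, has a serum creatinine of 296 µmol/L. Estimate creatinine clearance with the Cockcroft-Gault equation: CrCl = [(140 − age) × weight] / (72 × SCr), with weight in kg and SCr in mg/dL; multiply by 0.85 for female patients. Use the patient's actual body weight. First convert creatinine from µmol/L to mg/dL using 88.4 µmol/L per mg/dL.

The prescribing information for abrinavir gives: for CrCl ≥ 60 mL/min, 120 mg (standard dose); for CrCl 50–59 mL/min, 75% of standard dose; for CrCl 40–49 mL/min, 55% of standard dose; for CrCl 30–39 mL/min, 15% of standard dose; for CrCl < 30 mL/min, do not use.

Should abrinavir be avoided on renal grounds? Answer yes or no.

SCr = 296 / 88.4 = 3.348 mg/dL
CrCl = (140 − 40) × 50.5 / (72 × 3.348) × 0.85 = 5050.0 / 241.06 × 0.85 ≈ 17.8 mL/min
CrCl ≈ 18 mL/min, which is < 30 mL/min.

yes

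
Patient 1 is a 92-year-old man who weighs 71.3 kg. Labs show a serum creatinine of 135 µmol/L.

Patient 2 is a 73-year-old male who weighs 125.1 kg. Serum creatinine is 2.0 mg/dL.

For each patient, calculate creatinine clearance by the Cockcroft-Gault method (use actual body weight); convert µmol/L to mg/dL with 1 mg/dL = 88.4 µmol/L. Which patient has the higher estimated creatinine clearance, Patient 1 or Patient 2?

Patient 1: SCr = 135 / 88.4 = 1.527 mg/dL
Patient 1: CrCl = (140 − 92) × 71.3 / (72 × 1.527) = 3422.4 / 109.94 ≈ 31.1 mL/min
Patient 2: CrCl = (140 − 73) × 125.1 / (72 × 2) = 8381.7 / 144.00 ≈ 58.2 mL/min
31.1 vs 58.2 mL/min → Patient 2 is higher.

Patient 2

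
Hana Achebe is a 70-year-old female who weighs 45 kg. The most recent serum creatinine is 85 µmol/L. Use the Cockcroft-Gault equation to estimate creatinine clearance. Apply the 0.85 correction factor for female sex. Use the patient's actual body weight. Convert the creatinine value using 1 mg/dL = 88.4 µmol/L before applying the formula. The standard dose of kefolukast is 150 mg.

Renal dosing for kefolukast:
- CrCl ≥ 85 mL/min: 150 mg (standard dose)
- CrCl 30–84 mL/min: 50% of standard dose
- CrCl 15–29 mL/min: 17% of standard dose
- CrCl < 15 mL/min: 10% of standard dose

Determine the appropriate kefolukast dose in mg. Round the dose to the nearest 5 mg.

SCr = 85 / 88.4 = 0.962 mg/dL
CrCl = (140 − 70) × 45 / (72 × 0.962) × 0.85 = 3150.0 / 69.26 × 0.85 ≈ 38.7 mL/min
CrCl ≈ 39 mL/min → bracket 30–84 mL/min.
50% of 150 mg = 75 mg

75 mg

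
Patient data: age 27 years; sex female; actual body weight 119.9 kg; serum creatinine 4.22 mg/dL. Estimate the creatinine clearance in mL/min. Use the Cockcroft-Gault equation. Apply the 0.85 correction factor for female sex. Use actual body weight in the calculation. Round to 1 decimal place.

CrCl = (140 − 27) × 119.9 / (72 × 4.22) × 0.85 = 13548.7 / 303.84 × 0.85 ≈ 37.9 mL/min

37.9 mL/min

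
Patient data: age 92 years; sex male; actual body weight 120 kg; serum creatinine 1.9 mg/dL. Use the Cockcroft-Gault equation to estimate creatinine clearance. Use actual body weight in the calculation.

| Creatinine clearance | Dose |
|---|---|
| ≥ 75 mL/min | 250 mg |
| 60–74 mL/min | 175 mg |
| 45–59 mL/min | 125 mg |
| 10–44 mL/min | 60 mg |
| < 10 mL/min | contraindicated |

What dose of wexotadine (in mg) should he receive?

60 mg

CrCl = (140 − 92) × 120 / (72 × 1.9) = 5760.0 / 136.80 ≈ 42.1 mL/min
CrCl ≈ 42 mL/min → bracket 10–44 mL/min.
Dose for this bracket: 60 mg.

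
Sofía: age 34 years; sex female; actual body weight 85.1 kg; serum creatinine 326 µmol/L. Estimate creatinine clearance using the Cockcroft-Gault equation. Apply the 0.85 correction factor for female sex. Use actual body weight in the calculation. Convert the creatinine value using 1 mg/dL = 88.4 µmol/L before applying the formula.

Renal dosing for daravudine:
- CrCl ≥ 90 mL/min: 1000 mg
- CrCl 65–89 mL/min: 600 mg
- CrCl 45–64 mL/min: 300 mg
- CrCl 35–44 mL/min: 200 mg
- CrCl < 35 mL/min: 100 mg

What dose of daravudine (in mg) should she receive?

100 mg

SCr = 326 / 88.4 = 3.688 mg/dL
CrCl = (140 − 34) × 85.1 / (72 × 3.688) × 0.85 = 9020.6 / 265.54 × 0.85 ≈ 28.9 mL/min
CrCl ≈ 29 mL/min → bracket < 35 mL/min.
Dose for this bracket: 100 mg.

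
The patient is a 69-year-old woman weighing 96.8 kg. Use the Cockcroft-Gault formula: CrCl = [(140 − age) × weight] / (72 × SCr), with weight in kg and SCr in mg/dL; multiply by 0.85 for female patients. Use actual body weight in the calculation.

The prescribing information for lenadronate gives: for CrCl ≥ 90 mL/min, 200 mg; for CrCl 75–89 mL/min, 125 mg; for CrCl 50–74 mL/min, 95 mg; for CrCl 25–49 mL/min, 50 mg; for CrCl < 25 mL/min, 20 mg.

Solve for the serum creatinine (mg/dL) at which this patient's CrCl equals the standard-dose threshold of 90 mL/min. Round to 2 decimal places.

0.90 mg/dL

Standard dose requires CrCl ≥ 90 mL/min.
Set (140 − 69) × 96.8 × 0.85 / (72 × SCr) = 90
SCr = (140 − 69) × 96.8 × 0.85 / (72 × 90) = 0.902 mg/dL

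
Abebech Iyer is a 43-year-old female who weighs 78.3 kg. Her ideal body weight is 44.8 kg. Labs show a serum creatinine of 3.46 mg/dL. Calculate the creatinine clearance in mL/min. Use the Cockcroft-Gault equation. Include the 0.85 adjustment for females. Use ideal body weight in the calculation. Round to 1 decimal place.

CrCl = (140 − 43) × 44.8 / (72 × 3.46) × 0.85 = 4345.6 / 249.12 × 0.85 ≈ 14.8 mL/min

14.8 mL/min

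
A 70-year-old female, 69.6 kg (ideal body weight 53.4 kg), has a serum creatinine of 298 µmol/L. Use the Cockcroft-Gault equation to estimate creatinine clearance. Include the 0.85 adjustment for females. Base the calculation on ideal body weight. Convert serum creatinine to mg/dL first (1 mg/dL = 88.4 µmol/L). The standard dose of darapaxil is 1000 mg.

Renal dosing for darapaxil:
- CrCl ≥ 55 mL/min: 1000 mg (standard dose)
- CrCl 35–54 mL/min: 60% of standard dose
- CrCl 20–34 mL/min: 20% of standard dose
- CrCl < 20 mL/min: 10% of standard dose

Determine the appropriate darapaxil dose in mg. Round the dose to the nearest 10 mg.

100 mg

SCr = 298 / 88.4 = 3.371 mg/dL
CrCl = (140 − 70) × 53.4 / (72 × 3.371) × 0.85 = 3738.0 / 242.71 × 0.85 ≈ 13.1 mL/min
CrCl ≈ 13 mL/min → bracket < 20 mL/min.
10% of 1000 mg = 100 mg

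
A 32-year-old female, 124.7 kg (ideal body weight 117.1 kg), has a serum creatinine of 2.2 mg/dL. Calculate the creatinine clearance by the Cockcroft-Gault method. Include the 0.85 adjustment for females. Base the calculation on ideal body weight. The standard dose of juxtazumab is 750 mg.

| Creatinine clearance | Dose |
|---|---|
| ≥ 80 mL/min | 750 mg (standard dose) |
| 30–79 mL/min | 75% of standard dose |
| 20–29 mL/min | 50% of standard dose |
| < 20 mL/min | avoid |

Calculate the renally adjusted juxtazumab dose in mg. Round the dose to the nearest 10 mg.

560 mg

CrCl = (140 − 32) × 117.1 / (72 × 2.2) × 0.85 = 12646.8 / 158.40 × 0.85 ≈ 67.9 mL/min
CrCl ≈ 68 mL/min → bracket 30–79 mL/min.
75% of 750 mg = 562.5 mg → 560 mg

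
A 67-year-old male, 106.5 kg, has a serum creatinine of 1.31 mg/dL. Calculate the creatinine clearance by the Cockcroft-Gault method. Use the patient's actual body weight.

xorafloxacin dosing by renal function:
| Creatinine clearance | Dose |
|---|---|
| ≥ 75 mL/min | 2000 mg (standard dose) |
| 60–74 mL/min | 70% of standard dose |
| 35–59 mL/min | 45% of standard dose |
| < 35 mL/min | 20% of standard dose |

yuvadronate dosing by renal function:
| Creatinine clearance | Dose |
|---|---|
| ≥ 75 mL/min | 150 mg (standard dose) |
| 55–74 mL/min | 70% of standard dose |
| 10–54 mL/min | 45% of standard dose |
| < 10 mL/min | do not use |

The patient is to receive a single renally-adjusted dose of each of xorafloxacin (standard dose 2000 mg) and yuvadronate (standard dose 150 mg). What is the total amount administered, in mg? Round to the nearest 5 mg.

2150 mg

CrCl = (140 − 67) × 106.5 / (72 × 1.31) = 7774.5 / 94.32 ≈ 82.4 mL/min
CrCl ≈ 82 mL/min.
xorafloxacin: ≥ 75 mL/min → 100% of 2000 mg = 2000 mg.
yuvadronate: ≥ 75 mL/min → 100% of 150 mg = 150 mg.
Total = 2000 + 150 = 2150 mg.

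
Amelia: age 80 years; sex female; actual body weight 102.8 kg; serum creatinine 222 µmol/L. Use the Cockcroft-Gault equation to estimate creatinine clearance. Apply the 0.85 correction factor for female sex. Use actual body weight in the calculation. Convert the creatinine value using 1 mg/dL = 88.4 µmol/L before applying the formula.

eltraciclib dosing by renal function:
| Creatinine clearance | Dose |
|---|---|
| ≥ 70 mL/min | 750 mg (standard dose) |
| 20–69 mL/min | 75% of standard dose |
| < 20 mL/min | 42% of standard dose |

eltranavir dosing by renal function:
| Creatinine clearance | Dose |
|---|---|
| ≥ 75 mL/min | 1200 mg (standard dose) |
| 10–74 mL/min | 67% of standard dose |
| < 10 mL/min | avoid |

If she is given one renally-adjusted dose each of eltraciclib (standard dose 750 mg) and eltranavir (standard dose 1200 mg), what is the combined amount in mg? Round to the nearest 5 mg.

1365 mg

SCr = 222 / 88.4 = 2.511 mg/dL
CrCl = (140 − 80) × 102.8 / (72 × 2.511) × 0.85 = 6168.0 / 180.79 × 0.85 ≈ 29.0 mL/min
CrCl ≈ 29 mL/min.
eltraciclib: 20–69 mL/min → 75% of 750 mg = 562.5 mg.
eltranavir: 10–74 mL/min → 67% of 1200 mg = 804 mg.
Total = 562.5 + 804 = 1366.5 mg.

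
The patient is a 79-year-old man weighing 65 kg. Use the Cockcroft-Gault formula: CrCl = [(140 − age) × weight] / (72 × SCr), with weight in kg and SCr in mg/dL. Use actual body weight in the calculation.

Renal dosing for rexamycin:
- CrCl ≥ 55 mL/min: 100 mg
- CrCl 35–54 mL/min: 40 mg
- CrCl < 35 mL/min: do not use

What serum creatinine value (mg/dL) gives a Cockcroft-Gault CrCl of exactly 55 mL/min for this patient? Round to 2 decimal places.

1.00 mg/dL

Standard dose requires CrCl ≥ 55 mL/min.
Set (140 − 79) × 65 / (72 × SCr) = 55
SCr = (140 − 79) × 65 / (72 × 55) = 1.001 mg/dL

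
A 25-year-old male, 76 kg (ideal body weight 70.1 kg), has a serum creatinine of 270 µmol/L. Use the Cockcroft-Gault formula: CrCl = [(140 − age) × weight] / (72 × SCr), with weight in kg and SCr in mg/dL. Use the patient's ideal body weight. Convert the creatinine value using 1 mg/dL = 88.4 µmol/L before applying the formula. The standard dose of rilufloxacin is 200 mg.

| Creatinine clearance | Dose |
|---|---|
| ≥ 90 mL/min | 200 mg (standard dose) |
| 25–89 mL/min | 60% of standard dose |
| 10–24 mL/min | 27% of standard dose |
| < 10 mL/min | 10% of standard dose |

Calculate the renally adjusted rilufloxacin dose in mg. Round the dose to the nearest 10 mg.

SCr = 270 / 88.4 = 3.054 mg/dL
CrCl = (140 − 25) × 70.1 / (72 × 3.054) = 8061.5 / 219.89 ≈ 36.7 mL/min
CrCl ≈ 37 mL/min → bracket 25–89 mL/min.
60% of 200 mg = 120 mg

120 mg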